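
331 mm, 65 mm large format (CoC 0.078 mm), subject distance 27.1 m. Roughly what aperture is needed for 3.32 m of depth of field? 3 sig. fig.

Write h = H − f = f²/(N·c). The thin-lens limits are Dn = s·h/(h + (s−f)) and Df = s·h/(h − (s−f)), so DoF = Df − Dn = 2·s·(s−f)·h / (h² − (s−f)²).
That is a quadratic in h: DoF·h² − 2·s·(s−f)·h − DoF·(s−f)² = 0 ⇒ h = (s−f)·(s + √(s² + DoF²)) / DoF = 26769 × (27100 + √(27100² + 3320²)) / 3320 = 26769 × (27100 + 27302.6) / 3320 ≈ 438646 mm.
Then N = f²/(c·h) = 331² / (0.078 × 438646) = 109561 / 34214 ≈ 3.20.

f/3.20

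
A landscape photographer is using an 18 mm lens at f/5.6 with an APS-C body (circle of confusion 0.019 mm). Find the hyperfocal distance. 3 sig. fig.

3.06 m

Hyperfocal distance H = f²/(N·c) + f = 18²/(5.6 × 0.019) + 18 = 324/0.1064 + 18 ≈ 3063.1 mm ≈ 3.06 m.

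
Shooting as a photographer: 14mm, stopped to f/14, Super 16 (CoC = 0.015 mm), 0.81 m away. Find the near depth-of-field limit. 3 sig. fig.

437 mm

Hyperfocal distance H = f²/(N·c) + f = 14²/(14 × 0.015) + 14 = 196/0.21 + 14 ≈ 947.3 mm ≈ 0.947 m.
Near limit Dn = s·(H − f)/(H + s − 2f) = 810 × (947.3 − 14) / (947.3 + 810 − 2 × 14) = 810 × 933.3 / 1729.3 ≈ 437.16 mm.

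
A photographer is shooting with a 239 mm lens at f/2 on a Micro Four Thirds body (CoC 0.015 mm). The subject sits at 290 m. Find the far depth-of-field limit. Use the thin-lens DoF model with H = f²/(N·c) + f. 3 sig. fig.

Hyperfocal distance H = f²/(N·c) + f = 239²/(2 × 0.015) + 239 = 57121/0.03 + 239 ≈ 1904272.3 mm ≈ 1904 m.
Far limit Df = s·(H − f)/(H − s) = 290000 × (1904272.3 − 239) / (1904272.3 − 290000) = 290000 × 1904033.3 / 1614272.3 ≈ 342055 mm ≈ 342 m.

342 m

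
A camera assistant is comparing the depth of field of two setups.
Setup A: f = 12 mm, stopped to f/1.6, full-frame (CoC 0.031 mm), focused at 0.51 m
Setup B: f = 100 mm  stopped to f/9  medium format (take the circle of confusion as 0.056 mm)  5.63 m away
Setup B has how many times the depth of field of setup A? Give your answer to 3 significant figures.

18.9

Setup A: H = 12²/(1.6×0.031) + 12 ≈ 2915.2 mm; DoF = Df − Dn = 615.60 − 435.33 ≈ 180.27 mm.
Setup B: H = 100²/(9×0.056) + 100 ≈ 19941.3 mm; DoF = Df − Dn = 7805.5 − 4402.9 ≈ 3402.6 mm.
Ratio = 3402.6 / 180.27 ≈ 18.9.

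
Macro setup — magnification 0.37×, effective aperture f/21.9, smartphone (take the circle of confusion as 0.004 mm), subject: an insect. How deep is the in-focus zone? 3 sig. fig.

1.28 mm

At magnification m, DoF ≈ 2·N_eff·c/m² = 2 × 21.9 × 0.004 / 0.37² = 0.1752 / 0.1369 ≈ 1.28 mm.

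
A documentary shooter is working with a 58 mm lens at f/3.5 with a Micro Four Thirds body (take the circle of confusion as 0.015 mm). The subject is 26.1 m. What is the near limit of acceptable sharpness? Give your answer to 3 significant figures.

Hyperfocal distance H = f²/(N·c) + f = 58²/(3.5 × 0.015) + 58 = 3364/0.0525 + 58 ≈ 64134.2 mm ≈ 64.13 m.
Near limit Dn = s·(H − f)/(H + s − 2f) = 26100 × (64134.2 − 58) / (64134.2 + 26100 − 2 × 58) = 26100 × 64076.2 / 90118.2 ≈ 18558 mm ≈ 18.6 m.

18.6 m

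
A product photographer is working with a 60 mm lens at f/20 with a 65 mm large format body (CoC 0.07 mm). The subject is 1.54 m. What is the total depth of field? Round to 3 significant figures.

2.65 m

Hyperfocal distance H = f²/(N·c) + f = 60²/(20 × 0.07) + 60 = 3600/1.4 + 60 ≈ 2631.4 mm ≈ 2.631 m.
Near limit Dn = s·(H − f)/(H + s − 2f) = 1540 × (2631.4 − 60) / (2631.4 + 1540 − 2 × 60) = 1540 × 2571.4 / 4051.4 ≈ 977.4 mm.
Far limit Df = s·(H − f)/(H − s) = 1540 × (2631.4 − 60) / (2631.4 − 1540) = 1540 × 2571.4 / 1091.4 ≈ 3628.3 mm.
Depth of field = Df − Dn = 3628.3 − 977.4 ≈ 2650.9 mm ≈ 2.65 m.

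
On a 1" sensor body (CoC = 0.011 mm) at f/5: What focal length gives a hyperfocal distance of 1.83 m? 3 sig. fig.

10.0 mm

From H = f²/(N·c) + f, with f ≪ H: f ≈ √(H·N·c) = √(1830 × 5 × 0.011) = √100.65 ≈ 10.03 mm.
The +f correction barely moves this — solving exactly, f² + N·c·f − N·c·H = 0 ⇒ f = (−N·c + √((N·c)² + 4·N·c·H))/2 = (−0.055 + √402.60)/2 ≈ 10.005 mm, so f ≈ 10.0 mm.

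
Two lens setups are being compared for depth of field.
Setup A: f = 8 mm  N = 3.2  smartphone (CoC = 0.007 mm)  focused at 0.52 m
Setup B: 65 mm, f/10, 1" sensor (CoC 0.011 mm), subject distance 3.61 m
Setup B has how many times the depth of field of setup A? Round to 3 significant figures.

Setup A: H = 8²/(3.2×0.007) + 8 ≈ 2865.1 mm; DoF = Df − Dn = 633.53 − 440.98 ≈ 192.55 mm.
Setup B: H = 65²/(10×0.011) + 65 ≈ 38474.1 mm; DoF = Df − Dn = 3977.07 − 3304.97 ≈ 672.10 mm.
Ratio = 672.10 / 192.55 ≈ 3.49.

3.49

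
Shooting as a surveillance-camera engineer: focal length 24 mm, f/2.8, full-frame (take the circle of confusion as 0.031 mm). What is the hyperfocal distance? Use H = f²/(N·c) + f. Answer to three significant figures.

Hyperfocal distance H = f²/(N·c) + f = 24²/(2.8 × 0.031) + 24 = 576/0.0868 + 24 ≈ 6659.9 mm ≈ 6.66 m.

6.66 m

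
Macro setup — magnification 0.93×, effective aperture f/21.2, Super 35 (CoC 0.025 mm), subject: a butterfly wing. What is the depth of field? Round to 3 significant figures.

1.23 mm

At magnification m, DoF ≈ 2·N_eff·c/m² = 2 × 21.2 × 0.025 / 0.93² = 1.06 / 0.8649 ≈ 1.23 mm.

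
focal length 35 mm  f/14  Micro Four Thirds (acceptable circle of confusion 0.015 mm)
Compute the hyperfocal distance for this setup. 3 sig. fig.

Hyperfocal distance H = f²/(N·c) + f = 35²/(14 × 0.015) + 35 = 1225/0.21 + 35 ≈ 5868.3 mm ≈ 5.87 m.

5.87 m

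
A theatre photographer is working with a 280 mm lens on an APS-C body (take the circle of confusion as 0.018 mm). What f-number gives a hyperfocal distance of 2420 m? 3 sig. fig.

Rearrange H = f²/(N·c) + f for N: N = f² / ((H − f)·c).
N = 280² / ((2420000 − 280) × 0.018) = 78400 / 43555 ≈ 1.80.

f/1.80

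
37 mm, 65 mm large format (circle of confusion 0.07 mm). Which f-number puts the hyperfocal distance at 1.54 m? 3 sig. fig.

Rearrange H = f²/(N·c) + f for N: N = f² / ((H − f)·c).
N = 37² / ((1540 − 37) × 0.07) = 1369 / 105.2 ≈ 13.

f/13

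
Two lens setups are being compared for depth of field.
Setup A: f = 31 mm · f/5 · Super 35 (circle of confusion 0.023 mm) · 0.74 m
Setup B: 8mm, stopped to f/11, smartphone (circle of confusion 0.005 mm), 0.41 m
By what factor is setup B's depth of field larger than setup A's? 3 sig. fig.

2.54

Setup A: H = 31²/(5×0.023) + 31 ≈ 8387.5 mm; DoF = Df − Dn = 808.61 − 682.13 ≈ 126.48 mm.
Setup B: H = 8²/(11×0.005) + 8 ≈ 1171.6 mm; DoF = Df − Dn = 626.40 − 304.73 ≈ 321.67 mm.
Ratio = 321.67 / 126.48 ≈ 2.54.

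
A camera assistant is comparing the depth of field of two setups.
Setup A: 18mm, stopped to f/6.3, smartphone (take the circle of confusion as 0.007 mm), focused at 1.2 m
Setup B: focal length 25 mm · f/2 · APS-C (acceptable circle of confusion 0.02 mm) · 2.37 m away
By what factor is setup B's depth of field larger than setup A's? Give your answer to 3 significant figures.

Setup A: H = 18²/(6.3×0.007) + 18 ≈ 7364.9 mm; DoF = Df − Dn = 1430.08 − 1033.70 ≈ 396.38 mm.
Setup B: H = 25²/(2×0.02) + 25 ≈ 15650.0 mm; DoF = Df − Dn = 2788.50 − 2060.73 ≈ 727.77 mm.
Ratio = 727.77 / 396.38 ≈ 1.84.

1.84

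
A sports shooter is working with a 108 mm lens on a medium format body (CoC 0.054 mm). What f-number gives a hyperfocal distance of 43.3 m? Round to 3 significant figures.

Rearrange H = f²/(N·c) + f for N: N = f² / ((H − f)·c).
N = 108² / ((43300 − 108) × 0.054) = 11664 / 2332 ≈ 5.

f/5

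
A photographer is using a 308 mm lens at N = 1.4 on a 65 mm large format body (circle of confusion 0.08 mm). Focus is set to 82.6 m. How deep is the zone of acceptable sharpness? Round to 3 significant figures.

16.2 m

Hyperfocal distance H = f²/(N·c) + f = 308²/(1.4 × 0.08) + 308 = 94864/0.112 + 308 ≈ 847308.0 mm ≈ 847.3 m.
Near limit Dn = s·(H − f)/(H + s − 2f) = 82600 × (847308.0 − 308) / (847308.0 + 82600 − 2 × 308) = 82600 × 847000.0 / 929292.0 ≈ 75285 mm.
Far limit Df = s·(H − f)/(H − s) = 82600 × (847308.0 − 308) / (847308.0 − 82600) = 82600 × 847000.0 / 764708.0 ≈ 91489 mm.
Depth of field = Df − Dn = 91489 − 75285 ≈ 16204 mm ≈ 16.2 m.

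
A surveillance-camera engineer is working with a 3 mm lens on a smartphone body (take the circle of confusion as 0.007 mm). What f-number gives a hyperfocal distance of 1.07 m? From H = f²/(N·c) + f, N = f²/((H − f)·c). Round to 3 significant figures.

f/1.20

Rearrange H = f²/(N·c) + f for N: N = f² / ((H − f)·c).
N = 3² / ((1070 − 3) × 0.007) = 9 / 7.469 ≈ 1.20.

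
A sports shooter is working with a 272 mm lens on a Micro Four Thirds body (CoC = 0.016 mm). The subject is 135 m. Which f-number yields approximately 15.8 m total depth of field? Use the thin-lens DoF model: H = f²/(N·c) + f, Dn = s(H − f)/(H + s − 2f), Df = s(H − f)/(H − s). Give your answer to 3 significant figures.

f/2.00

Write h = H − f = f²/(N·c). The thin-lens limits are Dn = s·h/(h + (s−f)) and Df = s·h/(h − (s−f)), so DoF = Df − Dn = 2·s·(s−f)·h / (h² − (s−f)²).
That is a quadratic in h: DoF·h² − 2·s·(s−f)·h − DoF·(s−f)² = 0 ⇒ h = (s−f)·(s + √(s² + DoF²)) / DoF = 134728 × (135000 + √(135000² + 15800²)) / 15800 = 134728 × (135000 + 135921) / 15800 ≈ 2310171 mm.
Then N = f²/(c·h) = 272² / (0.016 × 2310171) = 73984 / 36963 ≈ 2.00.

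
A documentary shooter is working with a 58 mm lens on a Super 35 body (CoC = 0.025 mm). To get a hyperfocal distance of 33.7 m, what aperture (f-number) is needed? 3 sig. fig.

Rearrange H = f²/(N·c) + f for N: N = f² / ((H − f)·c).
N = 58² / ((33700 − 58) × 0.025) = 3364 / 841.1 ≈ 4.

f/4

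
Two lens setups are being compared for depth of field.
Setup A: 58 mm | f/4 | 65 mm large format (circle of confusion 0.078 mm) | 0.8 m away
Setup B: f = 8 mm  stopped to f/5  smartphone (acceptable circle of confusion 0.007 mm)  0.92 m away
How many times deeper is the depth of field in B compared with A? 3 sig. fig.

Setup A: H = 58²/(4×0.078) + 58 ≈ 10840.1 mm; DoF = Df − Dn = 859.12 − 748.49 ≈ 110.63 mm.
Setup B: H = 8²/(5×0.007) + 8 ≈ 1836.6 mm; DoF = Df − Dn = 1835.4 − 613.8 ≈ 1221.6 mm.
Ratio = 1221.6 / 110.63 ≈ 11.0.

11.0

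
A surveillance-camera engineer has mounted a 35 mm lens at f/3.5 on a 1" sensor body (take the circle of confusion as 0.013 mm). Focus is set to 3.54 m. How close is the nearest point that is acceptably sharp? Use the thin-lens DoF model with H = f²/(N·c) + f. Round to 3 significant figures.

Hyperfocal distance H = f²/(N·c) + f = 35²/(3.5 × 0.013) + 35 = 1225/0.0455 + 35 ≈ 26958.1 mm ≈ 26.96 m.
Near limit Dn = s·(H − f)/(H + s − 2f) = 3540 × (26958.1 − 35) / (26958.1 + 3540 − 2 × 35) = 3540 × 26923.1 / 30428.1 ≈ 3132.2 mm ≈ 3.13 m.

3.13 m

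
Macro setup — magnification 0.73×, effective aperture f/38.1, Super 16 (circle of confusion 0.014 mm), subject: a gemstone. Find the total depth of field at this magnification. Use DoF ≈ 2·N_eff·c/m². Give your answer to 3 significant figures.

2.00 mm

At magnification m, DoF ≈ 2·N_eff·c/m² = 2 × 38.1 × 0.014 / 0.73² = 1.067 / 0.5329 ≈ 2 mm.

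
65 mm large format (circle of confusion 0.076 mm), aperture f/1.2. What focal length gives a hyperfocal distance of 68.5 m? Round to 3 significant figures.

79.0 mm

From H = f²/(N·c) + f, with f ≪ H: f ≈ √(H·N·c) = √(68500 × 1.2 × 0.076) = √6247.2 ≈ 79.04 mm.
The +f correction barely moves this — solving exactly, f² + N·c·f − N·c·H = 0 ⇒ f = (−N·c + √((N·c)² + 4·N·c·H))/2 = (−0.0912 + √24989)/2 ≈ 78.994 mm, so f ≈ 79.0 mm.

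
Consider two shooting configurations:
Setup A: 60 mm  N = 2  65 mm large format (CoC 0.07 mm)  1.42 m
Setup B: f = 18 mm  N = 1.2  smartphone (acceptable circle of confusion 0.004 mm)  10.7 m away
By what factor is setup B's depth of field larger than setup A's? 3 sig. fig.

23.1

Setup A: H = 60²/(2×0.07) + 60 ≈ 25774.3 mm; DoF = Df − Dn = 1499.30 − 1348.67 ≈ 150.63 mm.
Setup B: H = 18²/(1.2×0.004) + 18 ≈ 67518.0 mm; DoF = Df − Dn = 12711.6 − 9238.1 ≈ 3473.5 mm.
Ratio = 3473.5 / 150.63 ≈ 23.1.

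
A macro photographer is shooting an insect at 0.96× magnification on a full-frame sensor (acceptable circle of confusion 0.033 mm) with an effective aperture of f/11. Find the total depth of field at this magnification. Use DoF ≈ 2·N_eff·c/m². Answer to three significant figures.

At magnification m, DoF ≈ 2·N_eff·c/m² = 2 × 11 × 0.033 / 0.96² = 0.726 / 0.9216 ≈ 0.788 mm.

0.788 mm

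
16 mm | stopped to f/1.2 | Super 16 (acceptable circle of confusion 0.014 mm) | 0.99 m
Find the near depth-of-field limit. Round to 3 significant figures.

Hyperfocal distance H = f²/(N·c) + f = 16²/(1.2 × 0.014) + 16 = 256/0.0168 + 16 ≈ 15254.1 mm ≈ 15.25 m.
Near limit Dn = s·(H − f)/(H + s − 2f) = 990 × (15254.1 − 16) / (15254.1 + 990 − 2 × 16) = 990 × 15238.1 / 16212.1 ≈ 930.52 mm ≈ 0.931 m.

0.931 m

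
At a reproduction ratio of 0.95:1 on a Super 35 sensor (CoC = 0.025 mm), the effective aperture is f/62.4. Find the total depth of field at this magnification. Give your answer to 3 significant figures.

3.46 mm

At magnification m, DoF ≈ 2·N_eff·c/m² = 2 × 62.4 × 0.025 / 0.95² = 3.12 / 0.9025 ≈ 3.46 mm.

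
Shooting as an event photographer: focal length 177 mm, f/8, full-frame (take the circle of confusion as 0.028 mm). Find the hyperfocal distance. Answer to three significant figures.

Hyperfocal distance H = f²/(N·c) + f = 177²/(8 × 0.028) + 177 = 31329/0.224 + 177 ≈ 140038.6 mm ≈ 140 m.

140 m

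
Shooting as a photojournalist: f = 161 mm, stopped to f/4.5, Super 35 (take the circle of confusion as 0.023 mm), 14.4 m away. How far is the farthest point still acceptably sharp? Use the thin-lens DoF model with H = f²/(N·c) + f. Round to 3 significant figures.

Hyperfocal distance H = f²/(N·c) + f = 161²/(4.5 × 0.023) + 161 = 25921/0.1035 + 161 ≈ 250605.4 mm ≈ 250.6 m.
Far limit Df = s·(H − f)/(H − s) = 14400 × (250605.4 − 161) / (250605.4 − 14400) = 14400 × 250444.4 / 236205.4 ≈ 15268 mm ≈ 15.3 m.

15.3 m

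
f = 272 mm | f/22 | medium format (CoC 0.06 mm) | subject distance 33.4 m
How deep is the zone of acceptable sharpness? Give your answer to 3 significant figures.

Hyperfocal distance H = f²/(N·c) + f = 272²/(22 × 0.06) + 272 = 73984/1.32 + 272 ≈ 56320.5 mm ≈ 56.32 m.
Near limit Dn = s·(H − f)/(H + s − 2f) = 33400 × (56320.5 − 272) / (56320.5 + 33400 − 2 × 272) = 33400 × 56048.5 / 89176.5 ≈ 20992 mm.
Far limit Df = s·(H − f)/(H − s) = 33400 × (56320.5 − 272) / (56320.5 − 33400) = 33400 × 56048.5 / 22920.5 ≈ 81675 mm.
Depth of field = Df − Dn = 81675 − 20992 ≈ 60683 mm ≈ 60.7 m.

60.7 m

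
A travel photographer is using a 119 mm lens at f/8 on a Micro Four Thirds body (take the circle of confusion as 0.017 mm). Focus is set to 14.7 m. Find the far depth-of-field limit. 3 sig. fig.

Hyperfocal distance H = f²/(N·c) + f = 119²/(8 × 0.017) + 119 = 14161/0.136 + 119 ≈ 104244.0 mm ≈ 104.2 m.
Far limit Df = s·(H − f)/(H − s) = 14700 × (104244.0 − 119) / (104244.0 − 14700) = 14700 × 104125.0 / 89544.0 ≈ 17094 mm ≈ 17.1 m.

17.1 m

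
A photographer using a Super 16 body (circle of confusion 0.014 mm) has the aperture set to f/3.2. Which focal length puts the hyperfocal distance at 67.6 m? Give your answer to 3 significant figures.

From H = f²/(N·c) + f, with f ≪ H: f ≈ √(H·N·c) = √(67600 × 3.2 × 0.014) = √3028.5 ≈ 55.03 mm.
The +f correction barely moves this — solving exactly, f² + N·c·f − N·c·H = 0 ⇒ f = (−N·c + √((N·c)² + 4·N·c·H))/2 = (−0.0448 + √12114)/2 ≈ 55.009 mm, so f ≈ 55.0 mm.

55.0 mm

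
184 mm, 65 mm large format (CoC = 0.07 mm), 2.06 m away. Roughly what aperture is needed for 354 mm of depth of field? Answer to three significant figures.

f/22

Write h = H − f = f²/(N·c). The thin-lens limits are Dn = s·h/(h + (s−f)) and Df = s·h/(h − (s−f)), so DoF = Df − Dn = 2·s·(s−f)·h / (h² − (s−f)²).
That is a quadratic in h: DoF·h² − 2·s·(s−f)·h − DoF·(s−f)² = 0 ⇒ h = (s−f)·(s + √(s² + DoF²)) / DoF = 1876 × (2060 + √(2060² + 354²)) / 354 = 1876 × (2060 + 2090.20) / 354 ≈ 21994 mm.
Then N = f²/(c·h) = 184² / (0.07 × 21994) = 33856 / 1539.6 ≈ 22.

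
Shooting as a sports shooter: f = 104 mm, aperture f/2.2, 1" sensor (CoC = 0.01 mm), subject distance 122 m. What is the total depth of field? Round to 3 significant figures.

64.5 m

Hyperfocal distance H = f²/(N·c) + f = 104²/(2.2 × 0.01) + 104 = 10816/0.022 + 104 ≈ 491740.4 mm ≈ 491.7 m.
Near limit Dn = s·(H − f)/(H + s − 2f) = 122000 × (491740.4 − 104) / (491740.4 + 122000 − 2 × 104) = 122000 × 491636.4 / 613532.4 ≈ 97761 mm.
Far limit Df = s·(H − f)/(H − s) = 122000 × (491740.4 − 104) / (491740.4 − 122000) = 122000 × 491636.4 / 369740.4 ≈ 162221 mm.
Depth of field = Df − Dn = 162221 − 97761 ≈ 64460 mm ≈ 64.5 m.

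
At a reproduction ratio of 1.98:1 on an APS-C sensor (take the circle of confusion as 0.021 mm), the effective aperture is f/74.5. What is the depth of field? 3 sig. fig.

At magnification m, DoF ≈ 2·N_eff·c/m² = 2 × 74.5 × 0.021 / 1.98² = 3.129 / 3.92 ≈ 0.798 mm.

0.798 mm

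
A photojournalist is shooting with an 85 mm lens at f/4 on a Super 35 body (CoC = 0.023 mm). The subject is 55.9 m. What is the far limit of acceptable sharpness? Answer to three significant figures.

193 m

Hyperfocal distance H = f²/(N·c) + f = 85²/(4 × 0.023) + 85 = 7225/0.092 + 85 ≈ 78617.6 mm ≈ 78.62 m.
Far limit Df = s·(H − f)/(H − s) = 55900 × (78617.6 − 85) / (78617.6 − 55900) = 55900 × 78532.6 / 22717.6 ≈ 193241 mm ≈ 193 m.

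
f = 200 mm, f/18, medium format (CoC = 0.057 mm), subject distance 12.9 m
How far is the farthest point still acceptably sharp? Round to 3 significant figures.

19.1 m

Hyperfocal distance H = f²/(N·c) + f = 200²/(18 × 0.057) + 200 = 40000/1.026 + 200 ≈ 39186.4 mm ≈ 39.19 m.
Far limit Df = s·(H − f)/(H − s) = 12900 × (39186.4 − 200) / (39186.4 − 12900) = 12900 × 38986.4 / 26286.4 ≈ 19133 mm ≈ 19.1 m.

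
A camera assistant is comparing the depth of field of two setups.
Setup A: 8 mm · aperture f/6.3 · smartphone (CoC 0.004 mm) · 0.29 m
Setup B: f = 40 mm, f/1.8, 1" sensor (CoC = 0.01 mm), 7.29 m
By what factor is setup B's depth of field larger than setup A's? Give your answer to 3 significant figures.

Setup A: H = 8²/(6.3×0.004) + 8 ≈ 2547.7 mm; DoF = Df − Dn = 326.223 − 261.017 ≈ 65.206 mm.
Setup B: H = 40²/(1.8×0.01) + 40 ≈ 88928.9 mm; DoF = Df − Dn = 7937.4 − 6740.2 ≈ 1197.2 mm.
Ratio = 1197.2 / 65.206 ≈ 18.4.

18.4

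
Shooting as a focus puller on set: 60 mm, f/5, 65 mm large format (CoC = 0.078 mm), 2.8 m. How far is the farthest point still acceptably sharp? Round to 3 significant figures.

Hyperfocal distance H = f²/(N·c) + f = 60²/(5 × 0.078) + 60 = 3600/0.39 + 60 ≈ 9290.8 mm ≈ 9.291 m.
Far limit Df = s·(H − f)/(H − s) = 2800 × (9290.8 − 60) / (9290.8 − 2800) = 2800 × 9230.8 / 6490.8 ≈ 3982.0 mm ≈ 3.98 m.

3.98 m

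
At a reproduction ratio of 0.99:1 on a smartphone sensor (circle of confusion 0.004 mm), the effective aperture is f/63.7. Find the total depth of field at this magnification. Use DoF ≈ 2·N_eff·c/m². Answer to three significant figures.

At magnification m, DoF ≈ 2·N_eff·c/m² = 2 × 63.7 × 0.004 / 0.99² = 0.5096 / 0.9801 ≈ 0.52 mm.

0.520 mm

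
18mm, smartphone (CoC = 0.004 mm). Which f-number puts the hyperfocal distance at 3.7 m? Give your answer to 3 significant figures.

f/22

Rearrange H = f²/(N·c) + f for N: N = f² / ((H − f)·c).
N = 18² / ((3700 − 18) × 0.004) = 324 / 14.73 ≈ 22.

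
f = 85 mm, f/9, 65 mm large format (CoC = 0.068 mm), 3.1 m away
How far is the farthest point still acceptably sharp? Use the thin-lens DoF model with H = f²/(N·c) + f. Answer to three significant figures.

4.16 m

Hyperfocal distance H = f²/(N·c) + f = 85²/(9 × 0.068) + 85 = 7225/0.612 + 85 ≈ 11890.6 mm ≈ 11.89 m.
Far limit Df = s·(H − f)/(H − s) = 3100 × (11890.6 − 85) / (11890.6 − 3100) = 3100 × 11805.6 / 8790.6 ≈ 4163.2 mm ≈ 4.16 m.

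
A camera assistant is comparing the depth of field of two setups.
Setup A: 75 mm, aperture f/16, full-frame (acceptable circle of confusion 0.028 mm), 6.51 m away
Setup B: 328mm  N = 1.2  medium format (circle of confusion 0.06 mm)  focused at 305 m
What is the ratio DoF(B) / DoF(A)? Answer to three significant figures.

14.3

Setup A: H = 75²/(16×0.028) + 75 ≈ 12630.8 mm; DoF = Df − Dn = 13354.2 − 4304.1 ≈ 9050.1 mm.
Setup B: H = 328²/(1.2×0.06) + 328 ≈ 1494550.2 mm; DoF = Df − Dn = 383118 − 253343 ≈ 129775 mm.
Ratio = 129775 / 9050.1 ≈ 14.3.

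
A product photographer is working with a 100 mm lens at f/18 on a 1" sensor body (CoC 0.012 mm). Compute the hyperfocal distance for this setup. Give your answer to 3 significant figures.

46.4 m

Hyperfocal distance H = f²/(N·c) + f = 100²/(18 × 0.012) + 100 = 10000/0.216 + 100 ≈ 46396.3 mm ≈ 46.4 m.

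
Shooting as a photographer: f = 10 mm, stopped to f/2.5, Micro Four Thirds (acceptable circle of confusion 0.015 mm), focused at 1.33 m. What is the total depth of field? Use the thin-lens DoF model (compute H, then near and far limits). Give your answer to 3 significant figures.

1.74 m

Hyperfocal distance H = f²/(N·c) + f = 10²/(2.5 × 0.015) + 10 = 100/0.0375 + 10 ≈ 2676.7 mm ≈ 2.677 m.
Near limit Dn = s·(H − f)/(H + s − 2f) = 1330 × (2676.7 − 10) / (2676.7 + 1330 − 2 × 10) = 1330 × 2666.7 / 3986.7 ≈ 889.6 mm.
Far limit Df = s·(H − f)/(H − s) = 1330 × (2676.7 − 10) / (2676.7 − 1330) = 1330 × 2666.7 / 1346.7 ≈ 2633.7 mm.
Depth of field = Df − Dn = 2633.7 − 889.6 ≈ 1744.1 mm ≈ 1.74 m.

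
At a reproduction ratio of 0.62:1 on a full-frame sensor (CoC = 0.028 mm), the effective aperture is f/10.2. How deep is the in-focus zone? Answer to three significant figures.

At magnification m, DoF ≈ 2·N_eff·c/m² = 2 × 10.2 × 0.028 / 0.62² = 0.5712 / 0.3844 ≈ 1.49 mm.

1.49 mm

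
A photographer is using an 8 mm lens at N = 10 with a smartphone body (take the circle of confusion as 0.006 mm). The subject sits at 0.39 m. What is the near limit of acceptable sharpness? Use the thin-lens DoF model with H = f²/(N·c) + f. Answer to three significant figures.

Hyperfocal distance H = f²/(N·c) + f = 8²/(10 × 0.006) + 8 = 64/0.06 + 8 ≈ 1074.7 mm ≈ 1.075 m.
Near limit Dn = s·(H − f)/(H + s − 2f) = 390 × (1074.7 − 8) / (1074.7 + 390 − 2 × 8) = 390 × 1066.7 / 1448.7 ≈ 287.16 mm.

287 mm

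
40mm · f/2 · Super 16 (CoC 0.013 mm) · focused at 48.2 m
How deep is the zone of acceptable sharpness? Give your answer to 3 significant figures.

195 m

Hyperfocal distance H = f²/(N·c) + f = 40²/(2 × 0.013) + 40 = 1600/0.026 + 40 ≈ 61578.5 mm ≈ 61.58 m.
Near limit Dn = s·(H − f)/(H + s − 2f) = 48200 × (61578.5 − 40) / (61578.5 + 48200 − 2 × 40) = 48200 × 61538.5 / 109698.5 ≈ 27039 mm.
Far limit Df = s·(H − f)/(H − s) = 48200 × (61578.5 − 40) / (61578.5 − 48200) = 48200 × 61538.5 / 13378.5 ≈ 221711 mm.
Depth of field = Df − Dn = 221711 − 27039 ≈ 194672 mm ≈ 195 m.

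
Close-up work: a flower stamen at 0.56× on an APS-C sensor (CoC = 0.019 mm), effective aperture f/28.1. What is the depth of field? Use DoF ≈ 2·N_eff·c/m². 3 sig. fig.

3.40 mm

At magnification m, DoF ≈ 2·N_eff·c/m² = 2 × 28.1 × 0.019 / 0.56² = 1.068 / 0.3136 ≈ 3.4 mm.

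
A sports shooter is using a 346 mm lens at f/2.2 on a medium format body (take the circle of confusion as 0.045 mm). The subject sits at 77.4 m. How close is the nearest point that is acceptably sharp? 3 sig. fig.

72.8 m

Hyperfocal distance H = f²/(N·c) + f = 346²/(2.2 × 0.045) + 346 = 119716/0.099 + 346 ≈ 1209598.5 mm ≈ 1210 m.
Near limit Dn = s·(H − f)/(H + s − 2f) = 77400 × (1209598.5 − 346) / (1209598.5 + 77400 − 2 × 346) = 77400 × 1209252.5 / 1286306.5 ≈ 72763 mm ≈ 72.8 m.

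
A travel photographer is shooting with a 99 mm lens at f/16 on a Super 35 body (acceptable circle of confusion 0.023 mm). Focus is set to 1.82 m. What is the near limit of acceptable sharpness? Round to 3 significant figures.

1.71 m

Hyperfocal distance H = f²/(N·c) + f = 99²/(16 × 0.023) + 99 = 9801/0.368 + 99 ≈ 26732.2 mm ≈ 26.73 m.
Near limit Dn = s·(H − f)/(H + s − 2f) = 1820 × (26732.2 − 99) / (26732.2 + 1820 − 2 × 99) = 1820 × 26633.2 / 28354.2 ≈ 1709.5 mm ≈ 1.71 m.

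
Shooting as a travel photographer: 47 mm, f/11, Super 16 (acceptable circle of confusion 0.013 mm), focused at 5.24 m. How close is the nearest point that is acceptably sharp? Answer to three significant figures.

Hyperfocal distance H = f²/(N·c) + f = 47²/(11 × 0.013) + 47 = 2209/0.143 + 47 ≈ 15494.6 mm ≈ 15.49 m.
Near limit Dn = s·(H − f)/(H + s − 2f) = 5240 × (15494.6 − 47) / (15494.6 + 5240 − 2 × 47) = 5240 × 15447.6 / 20640.6 ≈ 3921.7 mm ≈ 3.92 m.

3.92 m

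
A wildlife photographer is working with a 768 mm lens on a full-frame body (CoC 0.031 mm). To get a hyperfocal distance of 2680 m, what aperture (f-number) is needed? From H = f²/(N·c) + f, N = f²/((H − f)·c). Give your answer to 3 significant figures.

f/7.10

Rearrange H = f²/(N·c) + f for N: N = f² / ((H − f)·c).
N = 768² / ((2680000 − 768) × 0.031) = 589824 / 83056 ≈ 7.10.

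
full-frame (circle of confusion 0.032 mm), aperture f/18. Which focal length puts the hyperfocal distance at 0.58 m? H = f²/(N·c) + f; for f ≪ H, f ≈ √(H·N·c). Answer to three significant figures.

From H = f²/(N·c) + f, with f ≪ H: f ≈ √(H·N·c) = √(580 × 18 × 0.032) = √334.08 ≈ 18.28 mm.
Exact: f² + N·c·f − N·c·H = 0 ⇒ f = (−N·c + √((N·c)² + 4·N·c·H))/2 = (−0.576 + √1336.7)/2 ≈ 17.992 mm ≈ 18.0 mm.

18.0 mm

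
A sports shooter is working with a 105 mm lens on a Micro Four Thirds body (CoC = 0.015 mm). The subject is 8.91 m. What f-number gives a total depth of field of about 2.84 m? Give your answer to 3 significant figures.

f/13

Write h = H − f = f²/(N·c). The thin-lens limits are Dn = s·h/(h + (s−f)) and Df = s·h/(h − (s−f)), so DoF = Df − Dn = 2·s·(s−f)·h / (h² − (s−f)²).
That is a quadratic in h: DoF·h² − 2·s·(s−f)·h − DoF·(s−f)² = 0 ⇒ h = (s−f)·(s + √(s² + DoF²)) / DoF = 8805 × (8910 + √(8910² + 2840²)) / 2840 = 8805 × (8910 + 9351.67) / 2840 ≈ 56618 mm.
Then N = f²/(c·h) = 105² / (0.015 × 56618) = 11025 / 849.26 ≈ 13.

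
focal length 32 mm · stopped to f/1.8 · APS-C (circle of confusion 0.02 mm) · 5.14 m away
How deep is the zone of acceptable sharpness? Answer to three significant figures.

1.91 m

Hyperfocal distance H = f²/(N·c) + f = 32²/(1.8 × 0.02) + 32 = 1024/0.036 + 32 ≈ 28476.4 mm ≈ 28.48 m.
Near limit Dn = s·(H − f)/(H + s − 2f) = 5140 × (28476.4 − 32) / (28476.4 + 5140 − 2 × 32) = 5140 × 28444.4 / 33552.4 ≈ 4357.5 mm.
Far limit Df = s·(H − f)/(H − s) = 5140 × (28476.4 − 32) / (28476.4 − 5140) = 5140 × 28444.4 / 23336.4 ≈ 6265.1 mm.
Depth of field = Df − Dn = 6265.1 − 4357.5 ≈ 1907.6 mm ≈ 1.91 m.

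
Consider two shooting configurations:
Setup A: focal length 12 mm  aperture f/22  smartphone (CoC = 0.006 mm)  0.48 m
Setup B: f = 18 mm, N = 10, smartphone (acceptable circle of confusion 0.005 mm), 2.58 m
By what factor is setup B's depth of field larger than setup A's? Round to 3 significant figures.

Setup A: H = 12²/(22×0.006) + 12 ≈ 1102.9 mm; DoF = Df − Dn = 840.63 − 335.90 ≈ 504.73 mm.
Setup B: H = 18²/(10×0.005) + 18 ≈ 6498.0 mm; DoF = Df − Dn = 4267.1 − 1849.0 ≈ 2418.1 mm.
Ratio = 2418.1 / 504.73 ≈ 4.79.

4.79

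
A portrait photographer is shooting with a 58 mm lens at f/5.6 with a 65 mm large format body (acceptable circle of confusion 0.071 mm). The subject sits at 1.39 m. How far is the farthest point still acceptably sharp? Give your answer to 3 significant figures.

Hyperfocal distance H = f²/(N·c) + f = 58²/(5.6 × 0.071) + 58 = 3364/0.3976 + 58 ≈ 8518.8 mm ≈ 8.519 m.
Far limit Df = s·(H − f)/(H − s) = 1390 × (8518.8 − 58) / (8518.8 − 1390) = 1390 × 8460.8 / 7128.8 ≈ 1649.7 mm ≈ 1.65 m.

1.65 m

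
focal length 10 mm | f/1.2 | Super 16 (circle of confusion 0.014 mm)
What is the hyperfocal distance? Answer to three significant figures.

Hyperfocal distance H = f²/(N·c) + f = 10²/(1.2 × 0.014) + 10 = 100/0.0168 + 10 ≈ 5962.4 mm ≈ 5.96 m.

5.96 m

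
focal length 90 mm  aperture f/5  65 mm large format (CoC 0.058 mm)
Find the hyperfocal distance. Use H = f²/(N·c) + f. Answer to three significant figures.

Hyperfocal distance H = f²/(N·c) + f = 90²/(5 × 0.058) + 90 = 8100/0.29 + 90 ≈ 28021.0 mm ≈ 28.0 m.

28.0 m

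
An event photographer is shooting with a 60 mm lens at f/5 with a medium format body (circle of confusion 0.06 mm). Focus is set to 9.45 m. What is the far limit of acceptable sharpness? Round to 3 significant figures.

Hyperfocal distance H = f²/(N·c) + f = 60²/(5 × 0.06) + 60 = 3600/0.3 + 60 ≈ 12060.0 mm ≈ 12.06 m.
Far limit Df = s·(H − f)/(H − s) = 9450 × (12060.0 − 60) / (12060.0 − 9450) = 9450 × 12000.0 / 2610.0 ≈ 43448 mm ≈ 43.4 m.

43.4 m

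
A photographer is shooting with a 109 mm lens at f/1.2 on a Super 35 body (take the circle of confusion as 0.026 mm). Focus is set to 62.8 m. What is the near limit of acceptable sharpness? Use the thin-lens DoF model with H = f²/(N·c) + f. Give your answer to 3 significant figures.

Hyperfocal distance H = f²/(N·c) + f = 109²/(1.2 × 0.026) + 109 = 11881/0.0312 + 109 ≈ 380910.3 mm ≈ 380.9 m.
Near limit Dn = s·(H − f)/(H + s − 2f) = 62800 × (380910.3 − 109) / (380910.3 + 62800 − 2 × 109) = 62800 × 380801.3 / 443492.3 ≈ 53923 mm ≈ 53.9 m.

53.9 m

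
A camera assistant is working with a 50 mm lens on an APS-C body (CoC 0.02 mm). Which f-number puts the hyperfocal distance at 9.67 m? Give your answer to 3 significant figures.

f/13

Rearrange H = f²/(N·c) + f for N: N = f² / ((H − f)·c).
N = 50² / ((9670 − 50) × 0.02) = 2500 / 192.4 ≈ 13.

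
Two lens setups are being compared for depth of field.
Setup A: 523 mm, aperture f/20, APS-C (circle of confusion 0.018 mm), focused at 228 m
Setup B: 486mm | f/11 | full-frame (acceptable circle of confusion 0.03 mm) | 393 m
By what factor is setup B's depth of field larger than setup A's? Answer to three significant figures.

4.11

Setup A: H = 523²/(20×0.018) + 523 ≈ 760325.8 mm; DoF = Df − Dn = 325430 − 175467 ≈ 149963 mm.
Setup B: H = 486²/(11×0.03) + 486 ≈ 716231.5 mm; DoF = Df − Dn = 870237 − 253811 ≈ 616426 mm.
Ratio = 616426 / 149963 ≈ 4.11.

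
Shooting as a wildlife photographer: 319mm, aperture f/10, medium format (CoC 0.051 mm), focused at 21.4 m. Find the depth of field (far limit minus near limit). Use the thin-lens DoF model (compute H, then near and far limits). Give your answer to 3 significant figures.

Hyperfocal distance H = f²/(N·c) + f = 319²/(10 × 0.051) + 319 = 101761/0.51 + 319 ≈ 199850.4 mm ≈ 199.9 m.
Near limit Dn = s·(H − f)/(H + s − 2f) = 21400 × (199850.4 − 319) / (199850.4 + 21400 − 2 × 319) = 21400 × 199531.4 / 220612.4 ≈ 19355.1 mm.
Far limit Df = s·(H − f)/(H − s) = 21400 × (199850.4 − 319) / (199850.4 − 21400) = 21400 × 199531.4 / 178450.4 ≈ 23928.1 mm.
Depth of field = Df − Dn = 23928.1 − 19355.1 ≈ 4573.0 mm ≈ 4.57 m.

4.57 m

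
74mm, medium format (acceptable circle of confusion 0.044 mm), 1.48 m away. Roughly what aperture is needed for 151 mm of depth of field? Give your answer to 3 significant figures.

Write h = H − f = f²/(N·c). The thin-lens limits are Dn = s·h/(h + (s−f)) and Df = s·h/(h − (s−f)), so DoF = Df − Dn = 2·s·(s−f)·h / (h² − (s−f)²).
That is a quadratic in h: DoF·h² − 2·s·(s−f)·h − DoF·(s−f)² = 0 ⇒ h = (s−f)·(s + √(s² + DoF²)) / DoF = 1406 × (1480 + √(1480² + 151²)) / 151 = 1406 × (1480 + 1487.68) / 151 ≈ 27633 mm.
Then N = f²/(c·h) = 74² / (0.044 × 27633) = 5476 / 1215.8 ≈ 4.50.

f/4.50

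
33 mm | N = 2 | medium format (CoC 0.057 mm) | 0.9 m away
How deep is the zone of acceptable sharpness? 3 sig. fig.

Hyperfocal distance H = f²/(N·c) + f = 33²/(2 × 0.057) + 33 = 1089/0.114 + 33 ≈ 9585.6 mm ≈ 9.586 m.
Near limit Dn = s·(H − f)/(H + s − 2f) = 900 × (9585.6 − 33) / (9585.6 + 900 − 2 × 33) = 900 × 9552.6 / 10419.6 ≈ 825.11 mm.
Far limit Df = s·(H − f)/(H − s) = 900 × (9585.6 − 33) / (9585.6 − 900) = 900 × 9552.6 / 8685.6 ≈ 989.84 mm.
Depth of field = Df − Dn = 989.84 − 825.11 ≈ 164.73 mm.

165 mm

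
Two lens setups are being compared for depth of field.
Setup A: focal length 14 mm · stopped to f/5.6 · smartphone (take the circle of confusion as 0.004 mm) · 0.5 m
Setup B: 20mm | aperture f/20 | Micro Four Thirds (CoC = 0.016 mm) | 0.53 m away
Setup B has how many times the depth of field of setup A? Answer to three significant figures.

Setup A: H = 14²/(5.6×0.004) + 14 ≈ 8764.0 mm; DoF = Df − Dn = 529.405 − 473.690 ≈ 55.715 mm.
Setup B: H = 20²/(20×0.016) + 20 ≈ 1270.0 mm; DoF = Df − Dn = 895.27 − 376.42 ≈ 518.85 mm.
Ratio = 518.85 / 55.715 ≈ 9.31.

9.31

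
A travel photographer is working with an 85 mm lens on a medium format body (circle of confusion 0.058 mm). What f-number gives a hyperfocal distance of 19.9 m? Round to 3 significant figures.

Rearrange H = f²/(N·c) + f for N: N = f² / ((H − f)·c).
N = 85² / ((19900 − 85) × 0.058) = 7225 / 1149 ≈ 6.29.

f/6.29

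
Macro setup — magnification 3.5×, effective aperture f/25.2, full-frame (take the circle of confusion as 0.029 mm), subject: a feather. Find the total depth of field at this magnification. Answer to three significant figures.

0.119 mm

At magnification m, DoF ≈ 2·N_eff·c/m² = 2 × 25.2 × 0.029 / 3.5² = 1.462 / 12.25 ≈ 0.119 mm.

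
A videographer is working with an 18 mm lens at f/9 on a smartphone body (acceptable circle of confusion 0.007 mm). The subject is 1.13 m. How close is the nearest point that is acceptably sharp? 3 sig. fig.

Hyperfocal distance H = f²/(N·c) + f = 18²/(9 × 0.007) + 18 = 324/0.063 + 18 ≈ 5160.9 mm ≈ 5.161 m.
Near limit Dn = s·(H − f)/(H + s − 2f) = 1130 × (5160.9 − 18) / (5160.9 + 1130 − 2 × 18) = 1130 × 5142.9 / 6254.9 ≈ 929.11 mm ≈ 0.929 m.

0.929 m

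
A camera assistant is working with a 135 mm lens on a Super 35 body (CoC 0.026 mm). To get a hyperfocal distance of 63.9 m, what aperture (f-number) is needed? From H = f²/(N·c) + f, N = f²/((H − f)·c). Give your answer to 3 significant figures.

f/11

Rearrange H = f²/(N·c) + f for N: N = f² / ((H − f)·c).
N = 135² / ((63900 − 135) × 0.026) = 18225 / 1658 ≈ 11.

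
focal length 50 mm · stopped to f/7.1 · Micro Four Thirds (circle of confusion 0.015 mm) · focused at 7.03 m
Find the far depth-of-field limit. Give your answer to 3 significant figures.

Hyperfocal distance H = f²/(N·c) + f = 50²/(7.1 × 0.015) + 50 = 2500/0.1065 + 50 ≈ 23524.2 mm ≈ 23.52 m.
Far limit Df = s·(H − f)/(H − s) = 7030 × (23524.2 − 50) / (23524.2 − 7030) = 7030 × 23474.2 / 16494.2 ≈ 10005 mm ≈ 10.0 m.

10.0 m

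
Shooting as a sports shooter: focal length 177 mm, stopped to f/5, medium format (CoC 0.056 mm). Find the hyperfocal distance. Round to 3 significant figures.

Hyperfocal distance H = f²/(N·c) + f = 177²/(5 × 0.056) + 177 = 31329/0.28 + 177 ≈ 112066.3 mm ≈ 112 m.

112 m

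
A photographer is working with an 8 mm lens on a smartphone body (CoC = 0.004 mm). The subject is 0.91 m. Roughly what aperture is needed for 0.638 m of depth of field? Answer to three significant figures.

f/5.60

Write h = H − f = f²/(N·c). The thin-lens limits are Dn = s·h/(h + (s−f)) and Df = s·h/(h − (s−f)), so DoF = Df − Dn = 2·s·(s−f)·h / (h² − (s−f)²).
That is a quadratic in h: DoF·h² − 2·s·(s−f)·h − DoF·(s−f)² = 0 ⇒ h = (s−f)·(s + √(s² + DoF²)) / DoF = 902 × (910 + √(910² + 638²)) / 638 = 902 × (910 + 1111.37) / 638 ≈ 2857.8 mm.
Then N = f²/(c·h) = 8² / (0.004 × 2857.8) = 64 / 11.431 ≈ 5.60.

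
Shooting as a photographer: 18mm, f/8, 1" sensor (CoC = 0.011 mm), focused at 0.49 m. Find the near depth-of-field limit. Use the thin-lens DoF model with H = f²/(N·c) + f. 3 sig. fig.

434 mm

Hyperfocal distance H = f²/(N·c) + f = 18²/(8 × 0.011) + 18 = 324/0.088 + 18 ≈ 3699.8 mm ≈ 3.700 m.
Near limit Dn = s·(H − f)/(H + s − 2f) = 490 × (3699.8 − 18) / (3699.8 + 490 − 2 × 18) = 490 × 3681.8 / 4153.8 ≈ 434.32 mm.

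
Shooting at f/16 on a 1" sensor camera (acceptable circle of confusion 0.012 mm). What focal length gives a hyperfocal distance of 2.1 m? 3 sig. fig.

From H = f²/(N·c) + f, with f ≪ H: f ≈ √(H·N·c) = √(2100 × 16 × 0.012) = √403.20 ≈ 20.08 mm.
Exact: f² + N·c·f − N·c·H = 0 ⇒ f = (−N·c + √((N·c)² + 4·N·c·H))/2 = (−0.192 + √1612.8)/2 ≈ 19.984 mm ≈ 20.0 mm.

20.0 mm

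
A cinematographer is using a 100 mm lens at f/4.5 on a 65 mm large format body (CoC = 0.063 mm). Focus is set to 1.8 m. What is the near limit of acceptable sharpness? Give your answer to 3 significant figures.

Hyperfocal distance H = f²/(N·c) + f = 100²/(4.5 × 0.063) + 100 = 10000/0.2835 + 100 ≈ 35373.4 mm ≈ 35.37 m.
Near limit Dn = s·(H − f)/(H + s − 2f) = 1800 × (35373.4 − 100) / (35373.4 + 1800 − 2 × 100) = 1800 × 35273.4 / 36973.4 ≈ 1717.2 mm ≈ 1.72 m.

1.72 m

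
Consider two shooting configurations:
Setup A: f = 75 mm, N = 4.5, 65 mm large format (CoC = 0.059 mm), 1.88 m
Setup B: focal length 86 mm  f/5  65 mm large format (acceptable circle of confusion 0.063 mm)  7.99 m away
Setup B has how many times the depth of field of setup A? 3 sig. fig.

18.8

Setup A: H = 75²/(4.5×0.059) + 75 ≈ 21261.4 mm; DoF = Df − Dn = 2055.09 − 1732.41 ≈ 322.68 mm.
Setup B: H = 86²/(5×0.063) + 86 ≈ 23565.4 mm; DoF = Df − Dn = 12044.7 − 5977.7 ≈ 6067.0 mm.
Ratio = 6067.0 / 322.68 ≈ 18.8.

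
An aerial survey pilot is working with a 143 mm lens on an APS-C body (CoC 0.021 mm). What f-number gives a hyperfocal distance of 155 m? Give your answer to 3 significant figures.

Rearrange H = f²/(N·c) + f for N: N = f² / ((H − f)·c).
N = 143² / ((155000 − 143) × 0.021) = 20449 / 3252 ≈ 6.29.

f/6.29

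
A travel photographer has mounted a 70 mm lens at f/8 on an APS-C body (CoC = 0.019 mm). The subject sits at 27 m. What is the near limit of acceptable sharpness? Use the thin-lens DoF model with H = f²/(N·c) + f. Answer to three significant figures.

Hyperfocal distance H = f²/(N·c) + f = 70²/(8 × 0.019) + 70 = 4900/0.152 + 70 ≈ 32306.8 mm ≈ 32.31 m.
Near limit Dn = s·(H − f)/(H + s − 2f) = 27000 × (32306.8 − 70) / (32306.8 + 27000 − 2 × 70) = 27000 × 32236.8 / 59166.8 ≈ 14711 mm ≈ 14.7 m.

14.7 m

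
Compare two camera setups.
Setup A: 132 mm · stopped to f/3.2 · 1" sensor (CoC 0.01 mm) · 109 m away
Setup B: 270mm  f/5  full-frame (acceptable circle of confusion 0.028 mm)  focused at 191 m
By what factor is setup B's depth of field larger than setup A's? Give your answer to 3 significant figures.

3.56

Setup A: H = 132²/(3.2×0.01) + 132 ≈ 544632.0 mm; DoF = Df − Dn = 136240 − 90838 ≈ 45402 mm.
Setup B: H = 270²/(5×0.028) + 270 ≈ 520984.3 mm; DoF = Df − Dn = 301397 − 139795 ≈ 161602 mm.
Ratio = 161602 / 45402 ≈ 3.56.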